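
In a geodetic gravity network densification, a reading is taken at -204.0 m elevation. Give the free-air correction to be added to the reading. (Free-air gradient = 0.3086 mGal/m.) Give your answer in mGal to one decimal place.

-63.0

Free-air correction = 0.3086 × -204.0 = -63.0 mGal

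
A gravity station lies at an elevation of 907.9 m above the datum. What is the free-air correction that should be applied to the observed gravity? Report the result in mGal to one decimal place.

Free-air correction = 0.3086 × 907.9 = 280.2 mGal

280.2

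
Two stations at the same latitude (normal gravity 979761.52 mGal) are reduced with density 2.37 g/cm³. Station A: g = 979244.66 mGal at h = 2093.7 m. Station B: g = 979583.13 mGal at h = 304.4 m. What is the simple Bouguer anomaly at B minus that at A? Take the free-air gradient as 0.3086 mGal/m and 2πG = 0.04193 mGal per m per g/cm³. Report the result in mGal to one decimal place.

-35.9

Δg_SB(A) = 979244.66 − 979761.52 + 0.3086×2093.7 − 0.04193×2.37×2093.7 = -78.80 mGal
Δg_SB(B) = 979583.13 − 979761.52 + 0.3086×304.4 − 0.04193×2.37×304.4 = -114.70 mGal
Difference = -114.70 − (-78.80) = -35.90 mGal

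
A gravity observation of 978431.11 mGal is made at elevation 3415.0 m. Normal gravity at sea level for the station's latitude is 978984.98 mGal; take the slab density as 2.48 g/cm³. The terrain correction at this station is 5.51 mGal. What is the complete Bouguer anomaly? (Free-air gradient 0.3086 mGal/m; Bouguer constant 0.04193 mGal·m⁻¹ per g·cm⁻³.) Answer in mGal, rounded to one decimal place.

Free-air correction = 0.3086 × 3415.0 = 1053.87 mGal
Free-air anomaly = 978431.11 − 978984.98 + (1053.87) = 500.00 mGal
Bouguer slab correction = 0.04193 × 2.48 × 3415.0 = 355.11 mGal
Simple Bouguer anomaly = 500.00 − (355.11) = 144.89 mGal
Complete Bouguer anomaly = 144.89 + 5.51 = 150.40 mGal

150.4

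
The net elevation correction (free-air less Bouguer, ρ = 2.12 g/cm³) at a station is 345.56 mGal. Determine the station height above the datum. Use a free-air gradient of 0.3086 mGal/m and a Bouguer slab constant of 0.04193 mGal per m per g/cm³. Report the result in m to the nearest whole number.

Combined gradient = 0.3086 − 0.04193 × 2.12 = 0.2197084 mGal/m
h = 345.56 / 0.2197084 = 1572.81 m

1573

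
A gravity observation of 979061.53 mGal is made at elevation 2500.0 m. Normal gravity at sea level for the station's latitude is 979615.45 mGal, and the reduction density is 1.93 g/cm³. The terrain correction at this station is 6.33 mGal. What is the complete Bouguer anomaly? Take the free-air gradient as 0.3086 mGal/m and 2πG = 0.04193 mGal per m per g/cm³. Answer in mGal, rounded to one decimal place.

21.6

Free-air correction = 0.3086 × 2500.0 = 771.50 mGal
Free-air anomaly = 979061.53 − 979615.45 + (771.50) = 217.58 mGal
Bouguer slab correction = 0.04193 × 1.93 × 2500.0 = 202.31 mGal
Simple Bouguer anomaly = 217.58 − (202.31) = 15.27 mGal
Complete Bouguer anomaly = 15.27 + 6.33 = 21.60 mGal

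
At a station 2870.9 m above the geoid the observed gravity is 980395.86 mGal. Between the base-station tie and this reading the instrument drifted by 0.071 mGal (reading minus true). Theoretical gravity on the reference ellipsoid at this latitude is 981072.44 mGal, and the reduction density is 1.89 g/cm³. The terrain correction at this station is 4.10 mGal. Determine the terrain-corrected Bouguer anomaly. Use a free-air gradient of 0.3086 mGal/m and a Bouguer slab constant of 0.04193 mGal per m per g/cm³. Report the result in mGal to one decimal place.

-14.1

Drift-corrected reading = 980395.86 − (0.071) = 980395.789 mGal
Free-air correction = 0.3086 × 2870.9 = 885.96 mGal
Free-air anomaly = 980395.789 − 981072.44 + (885.96) = 209.309 mGal
Bouguer slab correction = 0.04193 × 1.89 × 2870.9 = 227.51 mGal
Simple Bouguer anomaly = 209.309 − (227.51) = -18.201 mGal
Complete Bouguer anomaly = -18.201 + 4.10 = -14.101 mGal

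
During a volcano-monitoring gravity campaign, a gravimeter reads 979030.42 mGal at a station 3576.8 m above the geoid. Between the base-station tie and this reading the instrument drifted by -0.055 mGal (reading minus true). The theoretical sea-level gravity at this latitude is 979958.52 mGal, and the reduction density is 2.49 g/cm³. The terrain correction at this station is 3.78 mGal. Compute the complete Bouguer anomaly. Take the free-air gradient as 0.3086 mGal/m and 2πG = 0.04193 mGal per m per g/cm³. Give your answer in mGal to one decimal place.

Drift-corrected reading = 979030.42 − (-0.055) = 979030.475 mGal
Free-air correction = 0.3086 × 3576.8 = 1103.80 mGal
Free-air anomaly = 979030.475 − 979958.52 + (1103.80) = 175.755 mGal
Bouguer slab correction = 0.04193 × 2.49 × 3576.8 = 373.44 mGal
Simple Bouguer anomaly = 175.755 − (373.44) = -197.685 mGal
Complete Bouguer anomaly = -197.685 + 3.78 = -193.905 mGal

-193.9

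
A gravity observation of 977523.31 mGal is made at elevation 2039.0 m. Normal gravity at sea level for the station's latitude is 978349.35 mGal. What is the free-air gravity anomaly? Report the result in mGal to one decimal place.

Free-air correction = 0.3086 × 2039.0 = 629.24 mGal
Free-air anomaly = 977523.31 − 978349.35 + (629.24) = -196.80 mGal

-196.8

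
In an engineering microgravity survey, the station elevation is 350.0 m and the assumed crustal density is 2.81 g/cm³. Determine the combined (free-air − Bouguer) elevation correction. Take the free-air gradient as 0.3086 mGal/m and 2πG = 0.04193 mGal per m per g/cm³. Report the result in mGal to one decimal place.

66.8

Combined gradient = 0.3086 − 0.04193 × 2.81 = 0.1907767 mGal/m
Combined elevation correction = 0.1907767 × 350.0 = 66.8 mGal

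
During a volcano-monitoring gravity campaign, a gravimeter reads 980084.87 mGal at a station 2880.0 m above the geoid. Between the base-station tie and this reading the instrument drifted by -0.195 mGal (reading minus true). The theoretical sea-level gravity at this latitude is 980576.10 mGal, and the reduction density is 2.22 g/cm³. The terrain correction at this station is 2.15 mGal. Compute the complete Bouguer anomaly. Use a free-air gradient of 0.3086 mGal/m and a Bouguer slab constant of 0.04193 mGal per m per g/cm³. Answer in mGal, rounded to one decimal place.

131.8

Drift-corrected reading = 980084.87 − (-0.195) = 980085.065 mGal
Free-air correction = 0.3086 × 2880.0 = 888.77 mGal
Free-air anomaly = 980085.065 − 980576.10 + (888.77) = 397.735 mGal
Bouguer slab correction = 0.04193 × 2.22 × 2880.0 = 268.08 mGal
Simple Bouguer anomaly = 397.735 − (268.08) = 129.655 mGal
Complete Bouguer anomaly = 129.655 + 2.15 = 131.805 mGal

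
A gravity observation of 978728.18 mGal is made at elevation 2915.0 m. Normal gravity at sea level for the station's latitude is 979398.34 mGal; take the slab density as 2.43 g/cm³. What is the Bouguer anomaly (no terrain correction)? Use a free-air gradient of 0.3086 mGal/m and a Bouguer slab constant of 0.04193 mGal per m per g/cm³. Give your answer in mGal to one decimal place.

Free-air correction = 0.3086 × 2915.0 = 899.57 mGal
Free-air anomaly = 978728.18 − 979398.34 + (899.57) = 229.41 mGal
Bouguer slab correction = 0.04193 × 2.43 × 2915.0 = 297.01 mGal
Simple Bouguer anomaly = 229.41 − (297.01) = -67.60 mGal

-67.6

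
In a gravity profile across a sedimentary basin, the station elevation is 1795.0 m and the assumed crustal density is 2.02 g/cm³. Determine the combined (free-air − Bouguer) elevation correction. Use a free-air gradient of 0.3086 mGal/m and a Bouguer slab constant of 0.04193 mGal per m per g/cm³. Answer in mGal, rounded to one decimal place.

Combined gradient = 0.3086 − 0.04193 × 2.02 = 0.2239014 mGal/m
Combined elevation correction = 0.2239014 × 1795.0 = 401.9 mGal

401.9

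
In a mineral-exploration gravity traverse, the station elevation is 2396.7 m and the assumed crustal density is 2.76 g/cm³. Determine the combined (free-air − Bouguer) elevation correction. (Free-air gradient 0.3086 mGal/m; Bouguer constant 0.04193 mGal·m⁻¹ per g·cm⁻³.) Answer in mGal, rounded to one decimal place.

Combined gradient = 0.3086 − 0.04193 × 2.76 = 0.1928732 mGal/m
Combined elevation correction = 0.1928732 × 2396.7 = 462.3 mGal

462.3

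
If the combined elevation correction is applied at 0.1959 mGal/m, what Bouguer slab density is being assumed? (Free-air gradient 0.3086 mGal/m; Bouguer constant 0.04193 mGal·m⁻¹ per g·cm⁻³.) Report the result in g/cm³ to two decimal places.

2.69

0.1959 = 0.3086 − 0.04193 × ρ
ρ = (0.3086 − 0.1959) / 0.04193 = 2.69 g/cm³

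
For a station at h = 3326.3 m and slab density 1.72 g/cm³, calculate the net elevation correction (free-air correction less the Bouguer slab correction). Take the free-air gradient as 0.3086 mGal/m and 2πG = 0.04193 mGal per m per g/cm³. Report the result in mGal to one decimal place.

786.6

Combined gradient = 0.3086 − 0.04193 × 1.72 = 0.2364804 mGal/m
Combined elevation correction = 0.2364804 × 3326.3 = 786.6 mGal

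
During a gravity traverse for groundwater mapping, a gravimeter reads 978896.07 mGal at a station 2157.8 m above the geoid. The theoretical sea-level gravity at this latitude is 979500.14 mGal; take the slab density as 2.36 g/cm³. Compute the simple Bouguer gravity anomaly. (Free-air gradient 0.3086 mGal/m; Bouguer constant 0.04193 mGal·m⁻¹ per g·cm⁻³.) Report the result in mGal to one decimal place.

-151.7

Free-air correction = 0.3086 × 2157.8 = 665.90 mGal
Free-air anomaly = 978896.07 − 979500.14 + (665.90) = 61.83 mGal
Bouguer slab correction = 0.04193 × 2.36 × 2157.8 = 213.52 mGal
Simple Bouguer anomaly = 61.83 − (213.52) = -151.69 mGal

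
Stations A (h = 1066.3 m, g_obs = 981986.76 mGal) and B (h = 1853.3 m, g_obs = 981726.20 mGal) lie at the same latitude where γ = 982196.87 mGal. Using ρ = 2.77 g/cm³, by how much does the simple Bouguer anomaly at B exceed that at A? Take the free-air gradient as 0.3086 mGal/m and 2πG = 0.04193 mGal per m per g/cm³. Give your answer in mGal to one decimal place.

-109.1

Δg_SB(A) = 981986.76 − 982196.87 + 0.3086×1066.3 − 0.04193×2.77×1066.3 = -4.90 mGal
Δg_SB(B) = 981726.20 − 982196.87 + 0.3086×1853.3 − 0.04193×2.77×1853.3 = -114.00 mGal
Difference = -114.00 − (-4.90) = -109.10 mGal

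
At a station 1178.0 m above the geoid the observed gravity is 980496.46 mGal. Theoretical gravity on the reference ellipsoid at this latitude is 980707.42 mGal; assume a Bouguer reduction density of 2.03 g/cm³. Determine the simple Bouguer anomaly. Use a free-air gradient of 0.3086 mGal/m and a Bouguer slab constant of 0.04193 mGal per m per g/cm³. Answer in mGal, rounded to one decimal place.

Free-air correction = 0.3086 × 1178.0 = 363.53 mGal
Free-air anomaly = 980496.46 − 980707.42 + (363.53) = 152.57 mGal
Bouguer slab correction = 0.04193 × 2.03 × 1178.0 = 100.27 mGal
Simple Bouguer anomaly = 152.57 − (100.27) = 52.30 mGal

52.3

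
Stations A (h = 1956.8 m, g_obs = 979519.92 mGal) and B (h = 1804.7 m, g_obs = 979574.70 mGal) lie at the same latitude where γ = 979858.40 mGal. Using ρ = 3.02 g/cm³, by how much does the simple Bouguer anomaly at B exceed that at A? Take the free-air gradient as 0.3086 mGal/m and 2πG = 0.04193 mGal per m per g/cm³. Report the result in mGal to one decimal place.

27.1

Δg_SB(A) = 979519.92 − 979858.40 + 0.3086×1956.8 − 0.04193×3.02×1956.8 = 17.60 mGal
Δg_SB(B) = 979574.70 − 979858.40 + 0.3086×1804.7 − 0.04193×3.02×1804.7 = 44.70 mGal
Difference = 44.70 − (17.60) = 27.10 mGal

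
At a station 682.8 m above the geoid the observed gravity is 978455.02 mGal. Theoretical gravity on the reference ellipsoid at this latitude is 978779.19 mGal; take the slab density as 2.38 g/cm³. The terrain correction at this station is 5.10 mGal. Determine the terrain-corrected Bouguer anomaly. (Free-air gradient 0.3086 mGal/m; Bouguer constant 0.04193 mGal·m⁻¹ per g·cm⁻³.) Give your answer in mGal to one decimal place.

Free-air correction = 0.3086 × 682.8 = 210.71 mGal
Free-air anomaly = 978455.02 − 978779.19 + (210.71) = -113.46 mGal
Bouguer slab correction = 0.04193 × 2.38 × 682.8 = 68.14 mGal
Simple Bouguer anomaly = -113.46 − (68.14) = -181.60 mGal
Complete Bouguer anomaly = -181.60 + 5.10 = -176.50 mGal

-176.5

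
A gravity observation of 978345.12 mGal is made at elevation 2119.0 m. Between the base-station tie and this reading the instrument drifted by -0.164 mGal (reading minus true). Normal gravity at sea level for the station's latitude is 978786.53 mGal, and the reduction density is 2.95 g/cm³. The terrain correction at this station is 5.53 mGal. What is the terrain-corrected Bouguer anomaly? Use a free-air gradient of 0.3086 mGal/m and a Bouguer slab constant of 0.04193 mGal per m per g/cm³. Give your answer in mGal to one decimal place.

Drift-corrected reading = 978345.12 − (-0.164) = 978345.284 mGal
Free-air correction = 0.3086 × 2119.0 = 653.92 mGal
Free-air anomaly = 978345.284 − 978786.53 + (653.92) = 212.674 mGal
Bouguer slab correction = 0.04193 × 2.95 × 2119.0 = 262.11 mGal
Simple Bouguer anomaly = 212.674 − (262.11) = -49.436 mGal
Complete Bouguer anomaly = -49.436 + 5.53 = -43.906 mGal

-43.9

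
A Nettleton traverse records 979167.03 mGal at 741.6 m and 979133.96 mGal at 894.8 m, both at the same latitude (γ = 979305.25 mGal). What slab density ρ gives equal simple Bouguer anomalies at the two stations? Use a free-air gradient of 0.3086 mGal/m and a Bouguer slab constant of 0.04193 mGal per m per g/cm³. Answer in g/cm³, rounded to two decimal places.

Δg_obs = 979133.96 − 979167.03 = -33.07 mGal over Δh = 894.8 − 741.6 = 153.2 m
Equal Bouguer anomalies ⇒ Δg_obs + (0.3086 − 0.04193ρ)·Δh = 0
0.3086 − 0.04193ρ = −Δg_obs/Δh = 0.21586
ρ = (0.3086 − 0.21586) / 0.04193 = 2.21 g/cm³

2.21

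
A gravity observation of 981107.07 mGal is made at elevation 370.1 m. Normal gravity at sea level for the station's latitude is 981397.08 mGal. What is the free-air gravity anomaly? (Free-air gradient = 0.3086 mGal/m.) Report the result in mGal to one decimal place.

Free-air correction = 0.3086 × 370.1 = 114.21 mGal
Free-air anomaly = 981107.07 − 981397.08 + (114.21) = -175.80 mGal

-175.8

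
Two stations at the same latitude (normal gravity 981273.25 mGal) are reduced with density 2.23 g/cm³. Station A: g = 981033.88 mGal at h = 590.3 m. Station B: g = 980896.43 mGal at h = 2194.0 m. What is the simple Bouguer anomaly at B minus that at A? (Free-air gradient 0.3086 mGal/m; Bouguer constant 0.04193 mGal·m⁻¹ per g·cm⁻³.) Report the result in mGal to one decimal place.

Δg_SB(A) = 981033.88 − 981273.25 + 0.3086×590.3 − 0.04193×2.23×590.3 = -112.40 mGal
Δg_SB(B) = 980896.43 − 981273.25 + 0.3086×2194.0 − 0.04193×2.23×2194.0 = 95.10 mGal
Difference = 95.10 − (-112.40) = 207.50 mGal

207.5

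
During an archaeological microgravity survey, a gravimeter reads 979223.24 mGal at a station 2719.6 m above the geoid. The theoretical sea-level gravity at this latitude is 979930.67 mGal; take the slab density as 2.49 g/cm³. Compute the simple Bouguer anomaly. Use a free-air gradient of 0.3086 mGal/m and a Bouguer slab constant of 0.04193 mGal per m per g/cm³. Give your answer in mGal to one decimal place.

Free-air correction = 0.3086 × 2719.6 = 839.27 mGal
Free-air anomaly = 979223.24 − 979930.67 + (839.27) = 131.84 mGal
Bouguer slab correction = 0.04193 × 2.49 × 2719.6 = 283.94 mGal
Simple Bouguer anomaly = 131.84 − (283.94) = -152.10 mGal

-152.1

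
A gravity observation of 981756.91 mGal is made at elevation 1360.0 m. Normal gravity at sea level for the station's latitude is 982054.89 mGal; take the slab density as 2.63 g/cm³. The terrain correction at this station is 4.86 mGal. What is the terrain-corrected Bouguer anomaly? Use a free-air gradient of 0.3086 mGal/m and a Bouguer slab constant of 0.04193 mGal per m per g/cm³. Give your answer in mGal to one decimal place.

-23.4

Free-air correction = 0.3086 × 1360.0 = 419.70 mGal
Free-air anomaly = 981756.91 − 982054.89 + (419.70) = 121.72 mGal
Bouguer slab correction = 0.04193 × 2.63 × 1360.0 = 149.98 mGal
Simple Bouguer anomaly = 121.72 − (149.98) = -28.26 mGal
Complete Bouguer anomaly = -28.26 + 4.86 = -23.40 mGal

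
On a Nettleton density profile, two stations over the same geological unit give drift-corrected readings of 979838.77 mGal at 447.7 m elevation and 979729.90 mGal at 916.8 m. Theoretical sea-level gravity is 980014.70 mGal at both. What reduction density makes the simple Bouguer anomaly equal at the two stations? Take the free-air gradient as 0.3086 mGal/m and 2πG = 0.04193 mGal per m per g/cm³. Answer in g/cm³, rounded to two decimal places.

1.82

Δg_obs = 979729.90 − 979838.77 = -108.87 mGal over Δh = 916.8 − 447.7 = 469.1 m
Equal Bouguer anomalies ⇒ Δg_obs + (0.3086 − 0.04193ρ)·Δh = 0
0.3086 − 0.04193ρ = −Δg_obs/Δh = 0.23208
ρ = (0.3086 − 0.23208) / 0.04193 = 1.82 g/cm³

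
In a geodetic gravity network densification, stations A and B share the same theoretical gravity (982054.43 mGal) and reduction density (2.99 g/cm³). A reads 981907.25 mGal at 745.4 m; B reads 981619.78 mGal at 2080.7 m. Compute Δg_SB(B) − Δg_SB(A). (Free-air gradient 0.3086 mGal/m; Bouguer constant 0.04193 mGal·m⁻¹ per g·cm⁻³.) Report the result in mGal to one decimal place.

Δg_SB(A) = 981907.25 − 982054.43 + 0.3086×745.4 − 0.04193×2.99×745.4 = -10.60 mGal
Δg_SB(B) = 981619.78 − 982054.43 + 0.3086×2080.7 − 0.04193×2.99×2080.7 = -53.40 mGal
Difference = -53.40 − (-10.60) = -42.80 mGal

-42.8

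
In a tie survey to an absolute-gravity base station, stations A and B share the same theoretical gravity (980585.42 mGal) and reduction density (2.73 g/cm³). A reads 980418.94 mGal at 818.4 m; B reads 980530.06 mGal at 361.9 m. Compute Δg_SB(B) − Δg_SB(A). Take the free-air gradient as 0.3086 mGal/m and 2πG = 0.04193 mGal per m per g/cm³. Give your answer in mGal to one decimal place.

Δg_SB(A) = 980418.94 − 980585.42 + 0.3086×818.4 − 0.04193×2.73×818.4 = -7.60 mGal
Δg_SB(B) = 980530.06 − 980585.42 + 0.3086×361.9 − 0.04193×2.73×361.9 = 14.90 mGal
Difference = 14.90 − (-7.60) = 22.50 mGal

22.5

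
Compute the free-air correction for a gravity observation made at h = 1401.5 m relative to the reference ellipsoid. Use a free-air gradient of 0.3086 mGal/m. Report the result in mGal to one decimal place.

432.5

Free-air correction = 0.3086 × 1401.5 = 432.5 mGal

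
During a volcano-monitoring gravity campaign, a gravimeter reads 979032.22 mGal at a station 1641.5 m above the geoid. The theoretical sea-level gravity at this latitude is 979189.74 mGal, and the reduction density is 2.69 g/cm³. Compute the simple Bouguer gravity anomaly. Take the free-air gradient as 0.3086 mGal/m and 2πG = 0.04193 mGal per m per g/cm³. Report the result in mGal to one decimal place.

163.9

Free-air correction = 0.3086 × 1641.5 = 506.57 mGal
Free-air anomaly = 979032.22 − 979189.74 + (506.57) = 349.05 mGal
Bouguer slab correction = 0.04193 × 2.69 × 1641.5 = 185.15 mGal
Simple Bouguer anomaly = 349.05 − (185.15) = 163.90 mGal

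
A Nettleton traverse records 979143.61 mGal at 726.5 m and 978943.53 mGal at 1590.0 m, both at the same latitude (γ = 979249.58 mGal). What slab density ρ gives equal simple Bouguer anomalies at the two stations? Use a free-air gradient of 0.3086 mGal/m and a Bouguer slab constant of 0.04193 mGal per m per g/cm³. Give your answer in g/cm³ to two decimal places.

Δg_obs = 978943.53 − 979143.61 = -200.08 mGal over Δh = 1590.0 − 726.5 = 863.5 m
Equal Bouguer anomalies ⇒ Δg_obs + (0.3086 − 0.04193ρ)·Δh = 0
0.3086 − 0.04193ρ = −Δg_obs/Δh = 0.23171
ρ = (0.3086 − 0.23171) / 0.04193 = 1.83 g/cm³

1.83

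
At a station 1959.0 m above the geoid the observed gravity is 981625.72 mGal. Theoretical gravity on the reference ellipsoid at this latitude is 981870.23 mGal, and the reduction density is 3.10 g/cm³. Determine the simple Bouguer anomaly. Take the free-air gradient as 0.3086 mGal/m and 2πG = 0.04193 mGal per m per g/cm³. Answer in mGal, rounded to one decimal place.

Free-air correction = 0.3086 × 1959.0 = 604.55 mGal
Free-air anomaly = 981625.72 − 981870.23 + (604.55) = 360.04 mGal
Bouguer slab correction = 0.04193 × 3.10 × 1959.0 = 254.64 mGal
Simple Bouguer anomaly = 360.04 − (254.64) = 105.40 mGal

105.4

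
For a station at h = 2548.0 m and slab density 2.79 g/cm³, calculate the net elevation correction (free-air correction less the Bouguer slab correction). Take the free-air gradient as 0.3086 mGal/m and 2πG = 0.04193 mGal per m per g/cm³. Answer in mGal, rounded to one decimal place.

Combined gradient = 0.3086 − 0.04193 × 2.79 = 0.1916153 mGal/m
Combined elevation correction = 0.1916153 × 2548.0 = 488.2 mGal

488.2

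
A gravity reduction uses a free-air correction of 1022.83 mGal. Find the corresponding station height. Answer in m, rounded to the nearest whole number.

3314

h = 1022.83 / 0.3086 = 3314.42 m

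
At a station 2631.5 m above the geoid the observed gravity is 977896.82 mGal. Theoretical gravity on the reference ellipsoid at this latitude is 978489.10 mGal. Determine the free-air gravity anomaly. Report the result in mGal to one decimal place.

219.8

Free-air correction = 0.3086 × 2631.5 = 812.08 mGal
Free-air anomaly = 977896.82 − 978489.10 + (812.08) = 219.80 mGal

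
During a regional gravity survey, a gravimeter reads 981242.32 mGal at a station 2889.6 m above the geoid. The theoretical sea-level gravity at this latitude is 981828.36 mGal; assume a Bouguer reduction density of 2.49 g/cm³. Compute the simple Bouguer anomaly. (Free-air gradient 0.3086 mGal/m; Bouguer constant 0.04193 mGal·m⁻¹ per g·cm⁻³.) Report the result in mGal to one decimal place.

4.0

Free-air correction = 0.3086 × 2889.6 = 891.73 mGal
Free-air anomaly = 981242.32 − 981828.36 + (891.73) = 305.69 mGal
Bouguer slab correction = 0.04193 × 2.49 × 2889.6 = 301.69 mGal
Simple Bouguer anomaly = 305.69 − (301.69) = 4.00 mGal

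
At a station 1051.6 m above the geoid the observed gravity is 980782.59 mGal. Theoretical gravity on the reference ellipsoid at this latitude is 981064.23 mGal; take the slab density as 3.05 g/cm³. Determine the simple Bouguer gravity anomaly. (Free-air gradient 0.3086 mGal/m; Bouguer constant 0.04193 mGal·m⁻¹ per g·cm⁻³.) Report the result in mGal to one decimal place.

Free-air correction = 0.3086 × 1051.6 = 324.52 mGal
Free-air anomaly = 980782.59 − 981064.23 + (324.52) = 42.88 mGal
Bouguer slab correction = 0.04193 × 3.05 × 1051.6 = 134.49 mGal
Simple Bouguer anomaly = 42.88 − (134.49) = -91.61 mGal

-91.6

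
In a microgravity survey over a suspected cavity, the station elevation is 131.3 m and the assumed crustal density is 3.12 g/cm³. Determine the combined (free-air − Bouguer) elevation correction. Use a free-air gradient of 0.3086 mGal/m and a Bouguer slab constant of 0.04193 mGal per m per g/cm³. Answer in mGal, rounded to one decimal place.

23.3

Combined gradient = 0.3086 − 0.04193 × 3.12 = 0.1777784 mGal/m
Combined elevation correction = 0.1777784 × 131.3 = 23.3 mGal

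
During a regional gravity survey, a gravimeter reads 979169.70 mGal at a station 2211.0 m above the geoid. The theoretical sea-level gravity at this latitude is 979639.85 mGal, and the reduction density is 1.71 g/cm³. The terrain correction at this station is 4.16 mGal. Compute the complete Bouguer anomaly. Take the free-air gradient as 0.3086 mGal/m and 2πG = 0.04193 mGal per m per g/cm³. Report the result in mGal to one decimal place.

57.8

Free-air correction = 0.3086 × 2211.0 = 682.31 mGal
Free-air anomaly = 979169.70 − 979639.85 + (682.31) = 212.16 mGal
Bouguer slab correction = 0.04193 × 1.71 × 2211.0 = 158.53 mGal
Simple Bouguer anomaly = 212.16 − (158.53) = 53.63 mGal
Complete Bouguer anomaly = 53.63 + 4.16 = 57.79 mGal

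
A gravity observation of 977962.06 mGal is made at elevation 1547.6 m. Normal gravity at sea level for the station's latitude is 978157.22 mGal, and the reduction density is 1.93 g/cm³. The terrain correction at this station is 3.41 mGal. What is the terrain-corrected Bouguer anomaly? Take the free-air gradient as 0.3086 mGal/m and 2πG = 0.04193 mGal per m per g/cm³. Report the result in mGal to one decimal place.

160.6

Free-air correction = 0.3086 × 1547.6 = 477.59 mGal
Free-air anomaly = 977962.06 − 978157.22 + (477.59) = 282.43 mGal
Bouguer slab correction = 0.04193 × 1.93 × 1547.6 = 125.24 mGal
Simple Bouguer anomaly = 282.43 − (125.24) = 157.19 mGal
Complete Bouguer anomaly = 157.19 + 3.41 = 160.60 mGal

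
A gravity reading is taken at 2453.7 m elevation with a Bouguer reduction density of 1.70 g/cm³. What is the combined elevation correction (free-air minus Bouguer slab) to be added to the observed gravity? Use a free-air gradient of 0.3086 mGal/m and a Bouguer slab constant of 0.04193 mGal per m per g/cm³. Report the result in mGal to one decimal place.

582.3

Combined gradient = 0.3086 − 0.04193 × 1.70 = 0.2373190 mGal/m
Combined elevation correction = 0.2373190 × 2453.7 = 582.3 mGal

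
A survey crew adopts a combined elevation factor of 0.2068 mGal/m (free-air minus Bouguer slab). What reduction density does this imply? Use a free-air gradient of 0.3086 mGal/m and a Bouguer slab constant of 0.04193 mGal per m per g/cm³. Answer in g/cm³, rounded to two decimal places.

0.2068 = 0.3086 − 0.04193 × ρ
ρ = (0.3086 − 0.2068) / 0.04193 = 2.43 g/cm³

2.43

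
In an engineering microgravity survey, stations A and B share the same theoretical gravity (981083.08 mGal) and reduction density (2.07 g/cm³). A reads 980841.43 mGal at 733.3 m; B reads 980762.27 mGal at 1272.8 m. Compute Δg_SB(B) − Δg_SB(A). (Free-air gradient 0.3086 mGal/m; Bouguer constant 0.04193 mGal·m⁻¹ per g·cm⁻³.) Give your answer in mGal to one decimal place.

Δg_SB(A) = 980841.43 − 981083.08 + 0.3086×733.3 − 0.04193×2.07×733.3 = -79.00 mGal
Δg_SB(B) = 980762.27 − 981083.08 + 0.3086×1272.8 − 0.04193×2.07×1272.8 = -38.50 mGal
Difference = -38.50 − (-79.00) = 40.50 mGal

40.5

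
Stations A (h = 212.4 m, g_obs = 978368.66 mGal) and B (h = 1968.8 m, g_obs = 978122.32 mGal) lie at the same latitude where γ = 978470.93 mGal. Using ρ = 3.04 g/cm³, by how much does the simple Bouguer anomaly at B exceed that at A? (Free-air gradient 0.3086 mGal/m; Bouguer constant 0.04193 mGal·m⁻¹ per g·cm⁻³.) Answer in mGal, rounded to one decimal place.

71.8

Δg_SB(A) = 978368.66 − 978470.93 + 0.3086×212.4 − 0.04193×3.04×212.4 = -63.80 mGal
Δg_SB(B) = 978122.32 − 978470.93 + 0.3086×1968.8 − 0.04193×3.04×1968.8 = 8.00 mGal
Difference = 8.00 − (-63.80) = 71.80 mGal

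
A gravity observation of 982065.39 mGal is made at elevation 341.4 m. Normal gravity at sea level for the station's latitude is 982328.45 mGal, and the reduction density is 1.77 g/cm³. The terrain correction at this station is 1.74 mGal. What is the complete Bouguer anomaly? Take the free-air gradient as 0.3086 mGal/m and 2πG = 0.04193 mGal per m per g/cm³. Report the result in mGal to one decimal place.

-181.3

Free-air correction = 0.3086 × 341.4 = 105.36 mGal
Free-air anomaly = 982065.39 − 982328.45 + (105.36) = -157.70 mGal
Bouguer slab correction = 0.04193 × 1.77 × 341.4 = 25.34 mGal
Simple Bouguer anomaly = -157.70 − (25.34) = -183.04 mGal
Complete Bouguer anomaly = -183.04 + 1.74 = -181.30 mGal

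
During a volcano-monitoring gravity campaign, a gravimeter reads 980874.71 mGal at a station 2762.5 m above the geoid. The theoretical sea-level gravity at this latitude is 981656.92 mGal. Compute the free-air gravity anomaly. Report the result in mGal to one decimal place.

70.3

Free-air correction = 0.3086 × 2762.5 = 852.51 mGal
Free-air anomaly = 980874.71 − 981656.92 + (852.51) = 70.30 mGal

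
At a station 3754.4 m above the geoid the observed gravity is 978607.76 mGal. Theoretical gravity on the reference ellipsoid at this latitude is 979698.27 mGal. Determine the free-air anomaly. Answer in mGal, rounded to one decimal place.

Free-air correction = 0.3086 × 3754.4 = 1158.61 mGal
Free-air anomaly = 978607.76 − 979698.27 + (1158.61) = 68.10 mGal

68.1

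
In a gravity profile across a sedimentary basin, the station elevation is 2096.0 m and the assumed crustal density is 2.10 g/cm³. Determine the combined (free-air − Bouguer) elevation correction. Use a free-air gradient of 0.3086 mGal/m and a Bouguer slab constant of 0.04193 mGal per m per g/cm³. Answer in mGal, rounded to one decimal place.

Combined gradient = 0.3086 − 0.04193 × 2.10 = 0.2205470 mGal/m
Combined elevation correction = 0.2205470 × 2096.0 = 462.3 mGal

462.3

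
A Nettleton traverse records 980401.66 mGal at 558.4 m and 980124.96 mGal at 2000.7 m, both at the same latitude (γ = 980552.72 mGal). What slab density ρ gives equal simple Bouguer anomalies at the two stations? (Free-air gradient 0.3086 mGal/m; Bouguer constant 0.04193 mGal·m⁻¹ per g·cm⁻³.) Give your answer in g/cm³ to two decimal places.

Δg_obs = 980124.96 − 980401.66 = -276.70 mGal over Δh = 2000.7 − 558.4 = 1442.3 m
Equal Bouguer anomalies ⇒ Δg_obs + (0.3086 − 0.04193ρ)·Δh = 0
0.3086 − 0.04193ρ = −Δg_obs/Δh = 0.19185
ρ = (0.3086 − 0.19185) / 0.04193 = 2.78 g/cm³

2.78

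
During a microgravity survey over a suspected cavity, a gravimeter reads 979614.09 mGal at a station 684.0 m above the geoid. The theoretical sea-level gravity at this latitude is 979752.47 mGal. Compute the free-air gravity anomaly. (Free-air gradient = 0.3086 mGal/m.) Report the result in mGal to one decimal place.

Free-air correction = 0.3086 × 684.0 = 211.08 mGal
Free-air anomaly = 979614.09 − 979752.47 + (211.08) = 72.70 mGal

72.7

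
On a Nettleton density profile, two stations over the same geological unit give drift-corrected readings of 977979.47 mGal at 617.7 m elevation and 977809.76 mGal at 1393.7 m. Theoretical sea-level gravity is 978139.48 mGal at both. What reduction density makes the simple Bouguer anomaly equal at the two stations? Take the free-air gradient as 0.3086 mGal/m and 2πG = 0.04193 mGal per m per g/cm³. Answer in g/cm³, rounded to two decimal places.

Δg_obs = 977809.76 − 977979.47 = -169.71 mGal over Δh = 1393.7 − 617.7 = 776.0 m
Equal Bouguer anomalies ⇒ Δg_obs + (0.3086 − 0.04193ρ)·Δh = 0
0.3086 − 0.04193ρ = −Δg_obs/Δh = 0.21870
ρ = (0.3086 − 0.21870) / 0.04193 = 2.14 g/cm³

2.14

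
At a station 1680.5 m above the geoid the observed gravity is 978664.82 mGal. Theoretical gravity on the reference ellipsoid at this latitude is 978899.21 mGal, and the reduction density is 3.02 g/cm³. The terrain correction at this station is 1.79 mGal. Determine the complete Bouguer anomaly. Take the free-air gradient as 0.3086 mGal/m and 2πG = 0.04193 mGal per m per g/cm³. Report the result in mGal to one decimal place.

73.2

Free-air correction = 0.3086 × 1680.5 = 518.60 mGal
Free-air anomaly = 978664.82 − 978899.21 + (518.60) = 284.21 mGal
Bouguer slab correction = 0.04193 × 3.02 × 1680.5 = 212.80 mGal
Simple Bouguer anomaly = 284.21 − (212.80) = 71.41 mGal
Complete Bouguer anomaly = 71.41 + 1.79 = 73.20 mGal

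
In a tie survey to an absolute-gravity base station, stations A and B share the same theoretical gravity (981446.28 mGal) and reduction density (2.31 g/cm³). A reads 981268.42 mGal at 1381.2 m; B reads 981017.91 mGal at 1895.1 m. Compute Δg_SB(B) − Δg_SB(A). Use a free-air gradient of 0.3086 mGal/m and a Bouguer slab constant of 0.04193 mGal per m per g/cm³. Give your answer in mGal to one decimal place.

Δg_SB(A) = 981268.42 − 981446.28 + 0.3086×1381.2 − 0.04193×2.31×1381.2 = 114.60 mGal
Δg_SB(B) = 981017.91 − 981446.28 + 0.3086×1895.1 − 0.04193×2.31×1895.1 = -27.10 mGal
Difference = -27.10 − (114.60) = -141.70 mGal

-141.7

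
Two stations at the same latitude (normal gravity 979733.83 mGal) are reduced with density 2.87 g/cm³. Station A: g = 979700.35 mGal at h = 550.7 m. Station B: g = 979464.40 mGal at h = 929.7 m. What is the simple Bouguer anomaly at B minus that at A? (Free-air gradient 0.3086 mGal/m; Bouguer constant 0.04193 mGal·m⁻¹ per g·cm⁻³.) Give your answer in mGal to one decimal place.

Δg_SB(A) = 979700.35 − 979733.83 + 0.3086×550.7 − 0.04193×2.87×550.7 = 70.20 mGal
Δg_SB(B) = 979464.40 − 979733.83 + 0.3086×929.7 − 0.04193×2.87×929.7 = -94.40 mGal
Difference = -94.40 − (70.20) = -164.60 mGal

-164.6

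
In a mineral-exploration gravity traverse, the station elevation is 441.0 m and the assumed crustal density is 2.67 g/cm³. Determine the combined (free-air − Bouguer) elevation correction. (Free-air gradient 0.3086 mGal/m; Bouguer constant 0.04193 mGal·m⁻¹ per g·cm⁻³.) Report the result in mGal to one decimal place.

Combined gradient = 0.3086 − 0.04193 × 2.67 = 0.1966469 mGal/m
Combined elevation correction = 0.1966469 × 441.0 = 86.7 mGal

86.7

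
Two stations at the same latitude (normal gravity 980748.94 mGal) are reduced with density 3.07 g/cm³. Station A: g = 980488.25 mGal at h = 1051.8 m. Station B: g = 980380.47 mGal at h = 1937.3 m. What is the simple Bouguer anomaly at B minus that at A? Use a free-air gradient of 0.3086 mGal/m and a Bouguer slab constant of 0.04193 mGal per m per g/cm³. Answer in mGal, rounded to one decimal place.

Δg_SB(A) = 980488.25 − 980748.94 + 0.3086×1051.8 − 0.04193×3.07×1051.8 = -71.50 mGal
Δg_SB(B) = 980380.47 − 980748.94 + 0.3086×1937.3 − 0.04193×3.07×1937.3 = -20.00 mGal
Difference = -20.00 − (-71.50) = 51.50 mGal

51.5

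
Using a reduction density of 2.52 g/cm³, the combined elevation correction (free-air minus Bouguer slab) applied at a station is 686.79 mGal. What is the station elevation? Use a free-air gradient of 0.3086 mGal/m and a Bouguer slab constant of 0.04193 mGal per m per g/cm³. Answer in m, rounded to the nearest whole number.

Combined gradient = 0.3086 − 0.04193 × 2.52 = 0.2029364 mGal/m
h = 686.79 / 0.2029364 = 3384.26 m

3384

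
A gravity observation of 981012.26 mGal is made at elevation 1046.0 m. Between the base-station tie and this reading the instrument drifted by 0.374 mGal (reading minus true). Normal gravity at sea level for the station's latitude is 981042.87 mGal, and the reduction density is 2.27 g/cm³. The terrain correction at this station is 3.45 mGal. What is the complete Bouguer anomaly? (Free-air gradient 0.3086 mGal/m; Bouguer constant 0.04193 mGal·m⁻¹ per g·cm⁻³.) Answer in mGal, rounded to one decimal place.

195.7

Drift-corrected reading = 981012.26 − (0.374) = 981011.886 mGal
Free-air correction = 0.3086 × 1046.0 = 322.80 mGal
Free-air anomaly = 981011.886 − 981042.87 + (322.80) = 291.816 mGal
Bouguer slab correction = 0.04193 × 2.27 × 1046.0 = 99.56 mGal
Simple Bouguer anomaly = 291.816 − (99.56) = 192.256 mGal
Complete Bouguer anomaly = 192.256 + 3.45 = 195.706 mGal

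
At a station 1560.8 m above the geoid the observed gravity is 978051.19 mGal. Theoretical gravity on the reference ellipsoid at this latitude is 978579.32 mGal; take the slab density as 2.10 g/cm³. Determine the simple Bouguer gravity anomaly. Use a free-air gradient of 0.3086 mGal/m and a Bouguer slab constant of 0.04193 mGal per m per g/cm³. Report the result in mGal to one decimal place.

-183.9

Free-air correction = 0.3086 × 1560.8 = 481.66 mGal
Free-air anomaly = 978051.19 − 978579.32 + (481.66) = -46.47 mGal
Bouguer slab correction = 0.04193 × 2.10 × 1560.8 = 137.43 mGal
Simple Bouguer anomaly = -46.47 − (137.43) = -183.90 mGal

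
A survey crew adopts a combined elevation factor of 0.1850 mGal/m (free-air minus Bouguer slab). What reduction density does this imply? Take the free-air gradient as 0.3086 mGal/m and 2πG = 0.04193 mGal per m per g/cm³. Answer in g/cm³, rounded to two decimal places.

2.95

0.1850 = 0.3086 − 0.04193 × ρ
ρ = (0.3086 − 0.1850) / 0.04193 = 2.95 g/cm³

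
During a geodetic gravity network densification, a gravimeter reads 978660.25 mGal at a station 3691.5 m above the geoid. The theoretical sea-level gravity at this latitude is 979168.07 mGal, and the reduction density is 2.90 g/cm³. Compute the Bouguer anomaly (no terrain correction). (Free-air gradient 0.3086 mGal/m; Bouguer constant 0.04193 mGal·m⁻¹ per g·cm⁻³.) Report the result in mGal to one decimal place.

Free-air correction = 0.3086 × 3691.5 = 1139.20 mGal
Free-air anomaly = 978660.25 − 979168.07 + (1139.20) = 631.38 mGal
Bouguer slab correction = 0.04193 × 2.90 × 3691.5 = 448.88 mGal
Simple Bouguer anomaly = 631.38 − (448.88) = 182.50 mGal

182.5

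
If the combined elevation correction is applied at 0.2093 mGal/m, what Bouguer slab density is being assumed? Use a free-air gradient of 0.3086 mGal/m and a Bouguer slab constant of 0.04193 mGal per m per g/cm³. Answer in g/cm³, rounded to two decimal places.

0.2093 = 0.3086 − 0.04193 × ρ
ρ = (0.3086 − 0.2093) / 0.04193 = 2.37 g/cm³

2.37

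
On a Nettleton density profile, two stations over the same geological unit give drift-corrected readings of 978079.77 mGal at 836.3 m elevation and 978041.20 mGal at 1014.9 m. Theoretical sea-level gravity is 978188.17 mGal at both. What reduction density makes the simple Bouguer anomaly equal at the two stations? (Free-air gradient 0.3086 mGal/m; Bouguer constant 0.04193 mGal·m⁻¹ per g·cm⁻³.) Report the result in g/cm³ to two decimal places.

Δg_obs = 978041.20 − 978079.77 = -38.57 mGal over Δh = 1014.9 − 836.3 = 178.6 m
Equal Bouguer anomalies ⇒ Δg_obs + (0.3086 − 0.04193ρ)·Δh = 0
0.3086 − 0.04193ρ = −Δg_obs/Δh = 0.21596
ρ = (0.3086 − 0.21596) / 0.04193 = 2.21 g/cm³

2.21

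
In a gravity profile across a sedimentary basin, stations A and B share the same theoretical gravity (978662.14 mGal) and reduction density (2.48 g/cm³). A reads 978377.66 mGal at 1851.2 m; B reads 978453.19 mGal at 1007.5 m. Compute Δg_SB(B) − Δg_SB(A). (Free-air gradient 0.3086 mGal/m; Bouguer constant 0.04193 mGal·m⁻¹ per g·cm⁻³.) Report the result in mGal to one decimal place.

-97.1

Δg_SB(A) = 978377.66 − 978662.14 + 0.3086×1851.2 − 0.04193×2.48×1851.2 = 94.30 mGal
Δg_SB(B) = 978453.19 − 978662.14 + 0.3086×1007.5 − 0.04193×2.48×1007.5 = -2.80 mGal
Difference = -2.80 − (94.30) = -97.10 mGal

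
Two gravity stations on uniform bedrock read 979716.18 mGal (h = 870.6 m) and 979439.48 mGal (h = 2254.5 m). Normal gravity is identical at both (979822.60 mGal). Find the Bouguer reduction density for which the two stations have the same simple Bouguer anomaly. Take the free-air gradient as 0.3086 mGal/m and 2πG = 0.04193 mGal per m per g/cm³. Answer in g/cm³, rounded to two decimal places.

Δg_obs = 979439.48 − 979716.18 = -276.70 mGal over Δh = 2254.5 − 870.6 = 1383.9 m
Equal Bouguer anomalies ⇒ Δg_obs + (0.3086 − 0.04193ρ)·Δh = 0
0.3086 − 0.04193ρ = −Δg_obs/Δh = 0.19994
ρ = (0.3086 − 0.19994) / 0.04193 = 2.59 g/cm³

2.59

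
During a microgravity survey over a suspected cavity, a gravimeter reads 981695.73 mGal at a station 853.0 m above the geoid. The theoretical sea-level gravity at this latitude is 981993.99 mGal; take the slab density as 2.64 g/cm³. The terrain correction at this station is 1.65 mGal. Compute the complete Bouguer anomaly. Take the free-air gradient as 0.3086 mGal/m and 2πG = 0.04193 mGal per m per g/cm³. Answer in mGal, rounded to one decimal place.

Free-air correction = 0.3086 × 853.0 = 263.24 mGal
Free-air anomaly = 981695.73 − 981993.99 + (263.24) = -35.02 mGal
Bouguer slab correction = 0.04193 × 2.64 × 853.0 = 94.42 mGal
Simple Bouguer anomaly = -35.02 − (94.42) = -129.44 mGal
Complete Bouguer anomaly = -129.44 + 1.65 = -127.79 mGal

-127.8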